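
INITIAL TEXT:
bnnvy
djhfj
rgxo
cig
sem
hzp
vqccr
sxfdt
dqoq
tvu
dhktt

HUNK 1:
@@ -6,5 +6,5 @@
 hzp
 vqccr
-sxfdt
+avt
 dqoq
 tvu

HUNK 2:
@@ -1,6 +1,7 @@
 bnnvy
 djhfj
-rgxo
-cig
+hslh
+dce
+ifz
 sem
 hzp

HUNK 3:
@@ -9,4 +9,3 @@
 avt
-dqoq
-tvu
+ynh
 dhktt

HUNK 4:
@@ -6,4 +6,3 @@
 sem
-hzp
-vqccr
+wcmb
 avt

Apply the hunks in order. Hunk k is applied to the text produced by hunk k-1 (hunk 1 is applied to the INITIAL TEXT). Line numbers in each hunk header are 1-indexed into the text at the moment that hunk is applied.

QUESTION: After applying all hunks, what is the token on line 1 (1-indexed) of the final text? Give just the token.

Hunk 1: at line 6 remove [sxfdt] add [avt] -> 11 lines: bnnvy djhfj rgxo cig sem hzp vqccr avt dqoq tvu dhktt
Hunk 2: at line 1 remove [rgxo,cig] add [hslh,dce,ifz] -> 12 lines: bnnvy djhfj hslh dce ifz sem hzp vqccr avt dqoq tvu dhktt
Hunk 3: at line 9 remove [dqoq,tvu] add [ynh] -> 11 lines: bnnvy djhfj hslh dce ifz sem hzp vqccr avt ynh dhktt
Hunk 4: at line 6 remove [hzp,vqccr] add [wcmb] -> 10 lines: bnnvy djhfj hslh dce ifz sem wcmb avt ynh dhktt
Final line 1: bnnvy

Answer: bnnvy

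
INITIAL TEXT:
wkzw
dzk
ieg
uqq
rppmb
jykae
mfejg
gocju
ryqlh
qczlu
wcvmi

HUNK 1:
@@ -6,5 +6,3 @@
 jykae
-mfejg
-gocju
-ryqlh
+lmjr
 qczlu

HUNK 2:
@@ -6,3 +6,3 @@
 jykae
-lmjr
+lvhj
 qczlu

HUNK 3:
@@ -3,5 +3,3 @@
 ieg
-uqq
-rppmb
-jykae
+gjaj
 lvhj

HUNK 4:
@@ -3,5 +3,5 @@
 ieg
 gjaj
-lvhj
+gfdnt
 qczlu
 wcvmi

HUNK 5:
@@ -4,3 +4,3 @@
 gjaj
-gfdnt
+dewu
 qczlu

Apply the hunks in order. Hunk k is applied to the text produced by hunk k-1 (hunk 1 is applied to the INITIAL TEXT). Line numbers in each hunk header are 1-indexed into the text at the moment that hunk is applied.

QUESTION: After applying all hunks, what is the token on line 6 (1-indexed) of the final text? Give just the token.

Hunk 1: at line 6 remove [mfejg,gocju,ryqlh] add [lmjr] -> 9 lines: wkzw dzk ieg uqq rppmb jykae lmjr qczlu wcvmi
Hunk 2: at line 6 remove [lmjr] add [lvhj] -> 9 lines: wkzw dzk ieg uqq rppmb jykae lvhj qczlu wcvmi
Hunk 3: at line 3 remove [uqq,rppmb,jykae] add [gjaj] -> 7 lines: wkzw dzk ieg gjaj lvhj qczlu wcvmi
Hunk 4: at line 3 remove [lvhj] add [gfdnt] -> 7 lines: wkzw dzk ieg gjaj gfdnt qczlu wcvmi
Hunk 5: at line 4 remove [gfdnt] add [dewu] -> 7 lines: wkzw dzk ieg gjaj dewu qczlu wcvmi
Final line 6: qczlu

Answer: qczlu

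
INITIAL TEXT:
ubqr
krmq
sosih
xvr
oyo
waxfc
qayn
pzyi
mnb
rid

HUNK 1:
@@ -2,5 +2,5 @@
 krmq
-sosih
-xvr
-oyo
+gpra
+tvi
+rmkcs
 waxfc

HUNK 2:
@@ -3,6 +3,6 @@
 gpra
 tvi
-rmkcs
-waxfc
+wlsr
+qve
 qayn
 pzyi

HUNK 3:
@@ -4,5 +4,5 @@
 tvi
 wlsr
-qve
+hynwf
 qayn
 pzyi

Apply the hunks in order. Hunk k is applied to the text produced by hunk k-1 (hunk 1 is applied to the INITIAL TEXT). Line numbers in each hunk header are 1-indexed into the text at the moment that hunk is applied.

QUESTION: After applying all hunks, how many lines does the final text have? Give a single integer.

Answer: 10

Derivation:
Hunk 1: at line 2 remove [sosih,xvr,oyo] add [gpra,tvi,rmkcs] -> 10 lines: ubqr krmq gpra tvi rmkcs waxfc qayn pzyi mnb rid
Hunk 2: at line 3 remove [rmkcs,waxfc] add [wlsr,qve] -> 10 lines: ubqr krmq gpra tvi wlsr qve qayn pzyi mnb rid
Hunk 3: at line 4 remove [qve] add [hynwf] -> 10 lines: ubqr krmq gpra tvi wlsr hynwf qayn pzyi mnb rid
Final line count: 10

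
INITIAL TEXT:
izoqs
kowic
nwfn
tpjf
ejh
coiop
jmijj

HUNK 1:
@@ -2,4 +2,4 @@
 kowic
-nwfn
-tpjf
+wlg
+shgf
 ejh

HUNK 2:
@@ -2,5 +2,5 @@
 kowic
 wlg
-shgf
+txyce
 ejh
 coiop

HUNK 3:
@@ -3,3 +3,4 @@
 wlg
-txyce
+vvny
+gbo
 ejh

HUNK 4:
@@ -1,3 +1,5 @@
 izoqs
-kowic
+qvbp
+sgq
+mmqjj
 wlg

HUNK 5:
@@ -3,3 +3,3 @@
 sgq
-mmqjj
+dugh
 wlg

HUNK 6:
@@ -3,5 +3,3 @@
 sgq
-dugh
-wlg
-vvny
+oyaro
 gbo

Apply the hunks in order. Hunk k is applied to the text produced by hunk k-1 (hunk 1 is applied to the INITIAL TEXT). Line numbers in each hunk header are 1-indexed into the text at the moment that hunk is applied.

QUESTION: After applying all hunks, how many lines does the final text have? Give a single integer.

Answer: 8

Derivation:
Hunk 1: at line 2 remove [nwfn,tpjf] add [wlg,shgf] -> 7 lines: izoqs kowic wlg shgf ejh coiop jmijj
Hunk 2: at line 2 remove [shgf] add [txyce] -> 7 lines: izoqs kowic wlg txyce ejh coiop jmijj
Hunk 3: at line 3 remove [txyce] add [vvny,gbo] -> 8 lines: izoqs kowic wlg vvny gbo ejh coiop jmijj
Hunk 4: at line 1 remove [kowic] add [qvbp,sgq,mmqjj] -> 10 lines: izoqs qvbp sgq mmqjj wlg vvny gbo ejh coiop jmijj
Hunk 5: at line 3 remove [mmqjj] add [dugh] -> 10 lines: izoqs qvbp sgq dugh wlg vvny gbo ejh coiop jmijj
Hunk 6: at line 3 remove [dugh,wlg,vvny] add [oyaro] -> 8 lines: izoqs qvbp sgq oyaro gbo ejh coiop jmijj
Final line count: 8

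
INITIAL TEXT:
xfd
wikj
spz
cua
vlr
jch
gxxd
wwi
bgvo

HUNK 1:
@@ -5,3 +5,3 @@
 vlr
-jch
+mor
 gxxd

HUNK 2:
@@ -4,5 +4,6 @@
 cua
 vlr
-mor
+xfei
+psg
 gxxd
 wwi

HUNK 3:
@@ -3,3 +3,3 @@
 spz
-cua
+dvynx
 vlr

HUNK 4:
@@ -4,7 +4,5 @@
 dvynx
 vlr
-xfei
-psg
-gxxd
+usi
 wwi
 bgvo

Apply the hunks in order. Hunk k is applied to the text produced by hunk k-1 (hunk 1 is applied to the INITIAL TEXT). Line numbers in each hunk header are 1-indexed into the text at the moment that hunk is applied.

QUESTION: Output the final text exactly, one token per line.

Hunk 1: at line 5 remove [jch] add [mor] -> 9 lines: xfd wikj spz cua vlr mor gxxd wwi bgvo
Hunk 2: at line 4 remove [mor] add [xfei,psg] -> 10 lines: xfd wikj spz cua vlr xfei psg gxxd wwi bgvo
Hunk 3: at line 3 remove [cua] add [dvynx] -> 10 lines: xfd wikj spz dvynx vlr xfei psg gxxd wwi bgvo
Hunk 4: at line 4 remove [xfei,psg,gxxd] add [usi] -> 8 lines: xfd wikj spz dvynx vlr usi wwi bgvo

Answer: xfd
wikj
spz
dvynx
vlr
usi
wwi
bgvo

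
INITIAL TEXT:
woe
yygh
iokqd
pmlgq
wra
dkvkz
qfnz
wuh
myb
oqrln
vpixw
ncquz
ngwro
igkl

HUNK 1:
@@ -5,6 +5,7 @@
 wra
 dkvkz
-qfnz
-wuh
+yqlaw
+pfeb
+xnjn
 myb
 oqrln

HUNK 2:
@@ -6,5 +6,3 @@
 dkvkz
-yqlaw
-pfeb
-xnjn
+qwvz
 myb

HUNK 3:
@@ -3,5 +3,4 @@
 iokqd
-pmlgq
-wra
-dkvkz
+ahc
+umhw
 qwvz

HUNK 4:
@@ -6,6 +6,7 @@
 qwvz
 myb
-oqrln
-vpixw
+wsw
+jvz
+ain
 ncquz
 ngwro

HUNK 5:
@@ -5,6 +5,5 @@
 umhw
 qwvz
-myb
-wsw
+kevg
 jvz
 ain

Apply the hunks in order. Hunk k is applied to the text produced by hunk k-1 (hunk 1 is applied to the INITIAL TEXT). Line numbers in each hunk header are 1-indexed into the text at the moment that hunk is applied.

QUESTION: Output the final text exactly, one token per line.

Hunk 1: at line 5 remove [qfnz,wuh] add [yqlaw,pfeb,xnjn] -> 15 lines: woe yygh iokqd pmlgq wra dkvkz yqlaw pfeb xnjn myb oqrln vpixw ncquz ngwro igkl
Hunk 2: at line 6 remove [yqlaw,pfeb,xnjn] add [qwvz] -> 13 lines: woe yygh iokqd pmlgq wra dkvkz qwvz myb oqrln vpixw ncquz ngwro igkl
Hunk 3: at line 3 remove [pmlgq,wra,dkvkz] add [ahc,umhw] -> 12 lines: woe yygh iokqd ahc umhw qwvz myb oqrln vpixw ncquz ngwro igkl
Hunk 4: at line 6 remove [oqrln,vpixw] add [wsw,jvz,ain] -> 13 lines: woe yygh iokqd ahc umhw qwvz myb wsw jvz ain ncquz ngwro igkl
Hunk 5: at line 5 remove [myb,wsw] add [kevg] -> 12 lines: woe yygh iokqd ahc umhw qwvz kevg jvz ain ncquz ngwro igkl

Answer: woe
yygh
iokqd
ahc
umhw
qwvz
kevg
jvz
ain
ncquz
ngwro
igkl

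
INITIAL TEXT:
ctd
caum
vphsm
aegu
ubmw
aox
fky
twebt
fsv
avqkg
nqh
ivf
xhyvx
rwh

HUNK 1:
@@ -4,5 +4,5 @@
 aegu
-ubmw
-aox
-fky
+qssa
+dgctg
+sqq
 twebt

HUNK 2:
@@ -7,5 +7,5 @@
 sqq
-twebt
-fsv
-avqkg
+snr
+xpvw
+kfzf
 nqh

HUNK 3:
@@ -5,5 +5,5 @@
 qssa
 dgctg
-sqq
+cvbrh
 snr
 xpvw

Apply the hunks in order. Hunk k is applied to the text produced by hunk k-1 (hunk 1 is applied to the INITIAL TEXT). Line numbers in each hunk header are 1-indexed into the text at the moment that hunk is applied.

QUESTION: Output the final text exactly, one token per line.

Hunk 1: at line 4 remove [ubmw,aox,fky] add [qssa,dgctg,sqq] -> 14 lines: ctd caum vphsm aegu qssa dgctg sqq twebt fsv avqkg nqh ivf xhyvx rwh
Hunk 2: at line 7 remove [twebt,fsv,avqkg] add [snr,xpvw,kfzf] -> 14 lines: ctd caum vphsm aegu qssa dgctg sqq snr xpvw kfzf nqh ivf xhyvx rwh
Hunk 3: at line 5 remove [sqq] add [cvbrh] -> 14 lines: ctd caum vphsm aegu qssa dgctg cvbrh snr xpvw kfzf nqh ivf xhyvx rwh

Answer: ctd
caum
vphsm
aegu
qssa
dgctg
cvbrh
snr
xpvw
kfzf
nqh
ivf
xhyvx
rwh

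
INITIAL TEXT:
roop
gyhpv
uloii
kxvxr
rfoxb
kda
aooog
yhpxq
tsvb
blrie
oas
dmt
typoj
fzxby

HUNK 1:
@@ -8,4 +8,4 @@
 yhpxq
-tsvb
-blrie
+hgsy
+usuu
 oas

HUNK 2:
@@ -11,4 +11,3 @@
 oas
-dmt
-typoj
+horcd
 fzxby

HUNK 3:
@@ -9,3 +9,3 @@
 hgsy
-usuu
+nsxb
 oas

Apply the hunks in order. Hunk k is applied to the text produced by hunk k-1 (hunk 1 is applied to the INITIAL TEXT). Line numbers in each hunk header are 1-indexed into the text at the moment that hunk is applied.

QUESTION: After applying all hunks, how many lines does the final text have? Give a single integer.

Hunk 1: at line 8 remove [tsvb,blrie] add [hgsy,usuu] -> 14 lines: roop gyhpv uloii kxvxr rfoxb kda aooog yhpxq hgsy usuu oas dmt typoj fzxby
Hunk 2: at line 11 remove [dmt,typoj] add [horcd] -> 13 lines: roop gyhpv uloii kxvxr rfoxb kda aooog yhpxq hgsy usuu oas horcd fzxby
Hunk 3: at line 9 remove [usuu] add [nsxb] -> 13 lines: roop gyhpv uloii kxvxr rfoxb kda aooog yhpxq hgsy nsxb oas horcd fzxby
Final line count: 13

Answer: 13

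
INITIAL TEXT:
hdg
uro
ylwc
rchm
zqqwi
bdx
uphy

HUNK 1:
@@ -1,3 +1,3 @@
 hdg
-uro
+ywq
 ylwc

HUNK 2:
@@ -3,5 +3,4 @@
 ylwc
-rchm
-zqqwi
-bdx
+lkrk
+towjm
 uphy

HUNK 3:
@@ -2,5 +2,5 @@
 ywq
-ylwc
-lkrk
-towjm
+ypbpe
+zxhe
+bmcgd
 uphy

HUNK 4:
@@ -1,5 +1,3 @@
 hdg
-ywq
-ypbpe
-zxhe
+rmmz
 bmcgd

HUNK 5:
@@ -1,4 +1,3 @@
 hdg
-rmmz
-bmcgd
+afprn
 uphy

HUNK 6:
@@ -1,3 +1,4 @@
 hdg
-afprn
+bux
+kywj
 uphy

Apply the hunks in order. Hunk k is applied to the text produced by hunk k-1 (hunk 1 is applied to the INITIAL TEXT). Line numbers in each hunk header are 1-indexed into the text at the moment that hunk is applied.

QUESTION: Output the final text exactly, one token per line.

Hunk 1: at line 1 remove [uro] add [ywq] -> 7 lines: hdg ywq ylwc rchm zqqwi bdx uphy
Hunk 2: at line 3 remove [rchm,zqqwi,bdx] add [lkrk,towjm] -> 6 lines: hdg ywq ylwc lkrk towjm uphy
Hunk 3: at line 2 remove [ylwc,lkrk,towjm] add [ypbpe,zxhe,bmcgd] -> 6 lines: hdg ywq ypbpe zxhe bmcgd uphy
Hunk 4: at line 1 remove [ywq,ypbpe,zxhe] add [rmmz] -> 4 lines: hdg rmmz bmcgd uphy
Hunk 5: at line 1 remove [rmmz,bmcgd] add [afprn] -> 3 lines: hdg afprn uphy
Hunk 6: at line 1 remove [afprn] add [bux,kywj] -> 4 lines: hdg bux kywj uphy

Answer: hdg
bux
kywj
uphy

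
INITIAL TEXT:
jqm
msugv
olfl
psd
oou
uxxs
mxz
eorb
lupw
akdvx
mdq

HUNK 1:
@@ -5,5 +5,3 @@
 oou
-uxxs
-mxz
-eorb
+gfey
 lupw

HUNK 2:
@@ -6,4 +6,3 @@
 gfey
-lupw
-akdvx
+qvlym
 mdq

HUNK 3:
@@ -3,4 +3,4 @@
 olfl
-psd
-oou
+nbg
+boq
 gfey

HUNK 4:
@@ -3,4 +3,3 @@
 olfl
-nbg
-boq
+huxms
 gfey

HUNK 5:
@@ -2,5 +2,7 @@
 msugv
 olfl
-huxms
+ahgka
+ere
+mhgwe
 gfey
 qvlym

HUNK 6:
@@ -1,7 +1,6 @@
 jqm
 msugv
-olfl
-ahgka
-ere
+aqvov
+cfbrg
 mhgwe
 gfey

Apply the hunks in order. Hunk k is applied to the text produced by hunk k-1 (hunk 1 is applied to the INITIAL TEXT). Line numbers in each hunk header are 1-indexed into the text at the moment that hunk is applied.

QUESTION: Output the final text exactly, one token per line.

Hunk 1: at line 5 remove [uxxs,mxz,eorb] add [gfey] -> 9 lines: jqm msugv olfl psd oou gfey lupw akdvx mdq
Hunk 2: at line 6 remove [lupw,akdvx] add [qvlym] -> 8 lines: jqm msugv olfl psd oou gfey qvlym mdq
Hunk 3: at line 3 remove [psd,oou] add [nbg,boq] -> 8 lines: jqm msugv olfl nbg boq gfey qvlym mdq
Hunk 4: at line 3 remove [nbg,boq] add [huxms] -> 7 lines: jqm msugv olfl huxms gfey qvlym mdq
Hunk 5: at line 2 remove [huxms] add [ahgka,ere,mhgwe] -> 9 lines: jqm msugv olfl ahgka ere mhgwe gfey qvlym mdq
Hunk 6: at line 1 remove [olfl,ahgka,ere] add [aqvov,cfbrg] -> 8 lines: jqm msugv aqvov cfbrg mhgwe gfey qvlym mdq

Answer: jqm
msugv
aqvov
cfbrg
mhgwe
gfey
qvlym
mdq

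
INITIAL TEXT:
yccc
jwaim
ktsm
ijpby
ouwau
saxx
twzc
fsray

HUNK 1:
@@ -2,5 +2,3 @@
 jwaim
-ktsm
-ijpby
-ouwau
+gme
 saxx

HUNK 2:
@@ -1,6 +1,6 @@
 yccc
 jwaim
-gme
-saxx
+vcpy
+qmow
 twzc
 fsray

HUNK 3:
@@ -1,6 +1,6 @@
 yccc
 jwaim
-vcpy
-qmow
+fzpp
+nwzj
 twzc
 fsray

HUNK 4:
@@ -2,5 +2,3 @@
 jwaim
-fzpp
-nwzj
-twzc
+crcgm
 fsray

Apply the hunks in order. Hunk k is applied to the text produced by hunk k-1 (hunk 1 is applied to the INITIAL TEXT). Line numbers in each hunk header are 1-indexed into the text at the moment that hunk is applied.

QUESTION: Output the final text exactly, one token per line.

Answer: yccc
jwaim
crcgm
fsray

Derivation:
Hunk 1: at line 2 remove [ktsm,ijpby,ouwau] add [gme] -> 6 lines: yccc jwaim gme saxx twzc fsray
Hunk 2: at line 1 remove [gme,saxx] add [vcpy,qmow] -> 6 lines: yccc jwaim vcpy qmow twzc fsray
Hunk 3: at line 1 remove [vcpy,qmow] add [fzpp,nwzj] -> 6 lines: yccc jwaim fzpp nwzj twzc fsray
Hunk 4: at line 2 remove [fzpp,nwzj,twzc] add [crcgm] -> 4 lines: yccc jwaim crcgm fsray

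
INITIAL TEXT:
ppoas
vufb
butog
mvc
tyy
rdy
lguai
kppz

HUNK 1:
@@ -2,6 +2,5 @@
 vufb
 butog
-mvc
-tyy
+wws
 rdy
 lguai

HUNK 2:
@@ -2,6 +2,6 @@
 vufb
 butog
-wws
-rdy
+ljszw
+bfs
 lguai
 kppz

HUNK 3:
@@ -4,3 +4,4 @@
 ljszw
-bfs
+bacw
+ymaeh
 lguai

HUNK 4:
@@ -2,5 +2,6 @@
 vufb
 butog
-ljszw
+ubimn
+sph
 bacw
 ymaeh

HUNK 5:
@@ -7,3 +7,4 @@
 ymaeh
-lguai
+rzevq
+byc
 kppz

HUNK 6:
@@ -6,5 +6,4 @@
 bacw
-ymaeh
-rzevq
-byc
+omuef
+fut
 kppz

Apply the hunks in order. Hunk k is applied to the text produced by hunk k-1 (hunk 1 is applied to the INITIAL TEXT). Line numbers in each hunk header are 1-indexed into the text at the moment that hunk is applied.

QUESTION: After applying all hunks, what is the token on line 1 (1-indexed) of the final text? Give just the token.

Hunk 1: at line 2 remove [mvc,tyy] add [wws] -> 7 lines: ppoas vufb butog wws rdy lguai kppz
Hunk 2: at line 2 remove [wws,rdy] add [ljszw,bfs] -> 7 lines: ppoas vufb butog ljszw bfs lguai kppz
Hunk 3: at line 4 remove [bfs] add [bacw,ymaeh] -> 8 lines: ppoas vufb butog ljszw bacw ymaeh lguai kppz
Hunk 4: at line 2 remove [ljszw] add [ubimn,sph] -> 9 lines: ppoas vufb butog ubimn sph bacw ymaeh lguai kppz
Hunk 5: at line 7 remove [lguai] add [rzevq,byc] -> 10 lines: ppoas vufb butog ubimn sph bacw ymaeh rzevq byc kppz
Hunk 6: at line 6 remove [ymaeh,rzevq,byc] add [omuef,fut] -> 9 lines: ppoas vufb butog ubimn sph bacw omuef fut kppz
Final line 1: ppoas

Answer: ppoas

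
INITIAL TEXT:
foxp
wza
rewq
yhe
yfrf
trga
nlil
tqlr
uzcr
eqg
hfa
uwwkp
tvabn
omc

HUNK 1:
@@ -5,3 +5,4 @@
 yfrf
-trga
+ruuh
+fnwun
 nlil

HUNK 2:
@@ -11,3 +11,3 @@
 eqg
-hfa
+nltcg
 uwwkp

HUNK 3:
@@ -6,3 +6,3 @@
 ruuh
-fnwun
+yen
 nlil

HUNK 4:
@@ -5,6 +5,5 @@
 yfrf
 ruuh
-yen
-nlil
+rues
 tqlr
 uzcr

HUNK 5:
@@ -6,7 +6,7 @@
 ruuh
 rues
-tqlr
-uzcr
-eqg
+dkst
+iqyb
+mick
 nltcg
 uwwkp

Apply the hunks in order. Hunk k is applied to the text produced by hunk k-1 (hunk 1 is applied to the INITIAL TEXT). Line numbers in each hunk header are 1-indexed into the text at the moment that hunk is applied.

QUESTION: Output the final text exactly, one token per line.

Answer: foxp
wza
rewq
yhe
yfrf
ruuh
rues
dkst
iqyb
mick
nltcg
uwwkp
tvabn
omc

Derivation:
Hunk 1: at line 5 remove [trga] add [ruuh,fnwun] -> 15 lines: foxp wza rewq yhe yfrf ruuh fnwun nlil tqlr uzcr eqg hfa uwwkp tvabn omc
Hunk 2: at line 11 remove [hfa] add [nltcg] -> 15 lines: foxp wza rewq yhe yfrf ruuh fnwun nlil tqlr uzcr eqg nltcg uwwkp tvabn omc
Hunk 3: at line 6 remove [fnwun] add [yen] -> 15 lines: foxp wza rewq yhe yfrf ruuh yen nlil tqlr uzcr eqg nltcg uwwkp tvabn omc
Hunk 4: at line 5 remove [yen,nlil] add [rues] -> 14 lines: foxp wza rewq yhe yfrf ruuh rues tqlr uzcr eqg nltcg uwwkp tvabn omc
Hunk 5: at line 6 remove [tqlr,uzcr,eqg] add [dkst,iqyb,mick] -> 14 lines: foxp wza rewq yhe yfrf ruuh rues dkst iqyb mick nltcg uwwkp tvabn omc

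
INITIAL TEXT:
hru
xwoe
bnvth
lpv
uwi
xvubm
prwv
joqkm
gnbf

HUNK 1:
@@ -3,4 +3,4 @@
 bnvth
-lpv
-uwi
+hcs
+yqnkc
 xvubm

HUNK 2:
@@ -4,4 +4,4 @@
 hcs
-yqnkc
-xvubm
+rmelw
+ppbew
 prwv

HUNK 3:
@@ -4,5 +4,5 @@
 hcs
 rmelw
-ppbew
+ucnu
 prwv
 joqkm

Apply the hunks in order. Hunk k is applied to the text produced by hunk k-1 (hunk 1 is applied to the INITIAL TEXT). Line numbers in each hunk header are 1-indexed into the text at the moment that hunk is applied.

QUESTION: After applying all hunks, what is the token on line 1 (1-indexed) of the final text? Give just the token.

Answer: hru

Derivation:
Hunk 1: at line 3 remove [lpv,uwi] add [hcs,yqnkc] -> 9 lines: hru xwoe bnvth hcs yqnkc xvubm prwv joqkm gnbf
Hunk 2: at line 4 remove [yqnkc,xvubm] add [rmelw,ppbew] -> 9 lines: hru xwoe bnvth hcs rmelw ppbew prwv joqkm gnbf
Hunk 3: at line 4 remove [ppbew] add [ucnu] -> 9 lines: hru xwoe bnvth hcs rmelw ucnu prwv joqkm gnbf
Final line 1: hru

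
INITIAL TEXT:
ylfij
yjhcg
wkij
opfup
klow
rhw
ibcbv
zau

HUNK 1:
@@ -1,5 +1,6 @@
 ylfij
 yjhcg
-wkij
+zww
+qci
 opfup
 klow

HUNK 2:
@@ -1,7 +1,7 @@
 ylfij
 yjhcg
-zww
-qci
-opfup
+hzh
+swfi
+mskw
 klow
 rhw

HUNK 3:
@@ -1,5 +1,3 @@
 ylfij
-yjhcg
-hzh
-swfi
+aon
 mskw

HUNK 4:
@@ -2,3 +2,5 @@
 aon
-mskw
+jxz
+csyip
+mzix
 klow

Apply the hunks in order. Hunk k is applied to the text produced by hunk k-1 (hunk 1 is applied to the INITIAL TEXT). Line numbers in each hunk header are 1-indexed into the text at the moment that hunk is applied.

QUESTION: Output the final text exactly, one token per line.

Hunk 1: at line 1 remove [wkij] add [zww,qci] -> 9 lines: ylfij yjhcg zww qci opfup klow rhw ibcbv zau
Hunk 2: at line 1 remove [zww,qci,opfup] add [hzh,swfi,mskw] -> 9 lines: ylfij yjhcg hzh swfi mskw klow rhw ibcbv zau
Hunk 3: at line 1 remove [yjhcg,hzh,swfi] add [aon] -> 7 lines: ylfij aon mskw klow rhw ibcbv zau
Hunk 4: at line 2 remove [mskw] add [jxz,csyip,mzix] -> 9 lines: ylfij aon jxz csyip mzix klow rhw ibcbv zau

Answer: ylfij
aon
jxz
csyip
mzix
klow
rhw
ibcbv
zau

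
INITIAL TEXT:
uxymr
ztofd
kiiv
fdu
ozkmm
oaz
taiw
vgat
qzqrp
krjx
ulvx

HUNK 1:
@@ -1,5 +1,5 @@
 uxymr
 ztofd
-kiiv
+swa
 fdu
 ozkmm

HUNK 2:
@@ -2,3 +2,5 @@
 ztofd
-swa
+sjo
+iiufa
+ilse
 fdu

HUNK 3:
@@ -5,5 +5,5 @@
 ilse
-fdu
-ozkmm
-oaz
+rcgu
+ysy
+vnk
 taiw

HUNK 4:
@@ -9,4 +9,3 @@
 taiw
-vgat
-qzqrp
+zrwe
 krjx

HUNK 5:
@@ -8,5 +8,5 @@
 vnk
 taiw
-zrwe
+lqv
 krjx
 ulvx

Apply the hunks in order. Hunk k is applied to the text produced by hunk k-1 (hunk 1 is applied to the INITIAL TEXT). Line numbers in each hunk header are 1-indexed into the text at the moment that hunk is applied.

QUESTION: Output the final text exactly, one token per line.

Answer: uxymr
ztofd
sjo
iiufa
ilse
rcgu
ysy
vnk
taiw
lqv
krjx
ulvx

Derivation:
Hunk 1: at line 1 remove [kiiv] add [swa] -> 11 lines: uxymr ztofd swa fdu ozkmm oaz taiw vgat qzqrp krjx ulvx
Hunk 2: at line 2 remove [swa] add [sjo,iiufa,ilse] -> 13 lines: uxymr ztofd sjo iiufa ilse fdu ozkmm oaz taiw vgat qzqrp krjx ulvx
Hunk 3: at line 5 remove [fdu,ozkmm,oaz] add [rcgu,ysy,vnk] -> 13 lines: uxymr ztofd sjo iiufa ilse rcgu ysy vnk taiw vgat qzqrp krjx ulvx
Hunk 4: at line 9 remove [vgat,qzqrp] add [zrwe] -> 12 lines: uxymr ztofd sjo iiufa ilse rcgu ysy vnk taiw zrwe krjx ulvx
Hunk 5: at line 8 remove [zrwe] add [lqv] -> 12 lines: uxymr ztofd sjo iiufa ilse rcgu ysy vnk taiw lqv krjx ulvx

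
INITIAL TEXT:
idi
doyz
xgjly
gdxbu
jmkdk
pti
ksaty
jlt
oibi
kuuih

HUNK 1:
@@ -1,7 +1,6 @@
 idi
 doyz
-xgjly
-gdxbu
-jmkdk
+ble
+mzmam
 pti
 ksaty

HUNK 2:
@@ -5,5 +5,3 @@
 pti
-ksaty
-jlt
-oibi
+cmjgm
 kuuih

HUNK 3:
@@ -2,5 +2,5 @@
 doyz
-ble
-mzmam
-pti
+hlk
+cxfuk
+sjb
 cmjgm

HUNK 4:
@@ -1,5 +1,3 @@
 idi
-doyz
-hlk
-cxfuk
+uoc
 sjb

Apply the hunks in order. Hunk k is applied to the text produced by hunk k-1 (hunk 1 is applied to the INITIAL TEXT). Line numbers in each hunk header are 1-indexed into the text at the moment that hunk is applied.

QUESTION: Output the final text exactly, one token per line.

Answer: idi
uoc
sjb
cmjgm
kuuih

Derivation:
Hunk 1: at line 1 remove [xgjly,gdxbu,jmkdk] add [ble,mzmam] -> 9 lines: idi doyz ble mzmam pti ksaty jlt oibi kuuih
Hunk 2: at line 5 remove [ksaty,jlt,oibi] add [cmjgm] -> 7 lines: idi doyz ble mzmam pti cmjgm kuuih
Hunk 3: at line 2 remove [ble,mzmam,pti] add [hlk,cxfuk,sjb] -> 7 lines: idi doyz hlk cxfuk sjb cmjgm kuuih
Hunk 4: at line 1 remove [doyz,hlk,cxfuk] add [uoc] -> 5 lines: idi uoc sjb cmjgm kuuih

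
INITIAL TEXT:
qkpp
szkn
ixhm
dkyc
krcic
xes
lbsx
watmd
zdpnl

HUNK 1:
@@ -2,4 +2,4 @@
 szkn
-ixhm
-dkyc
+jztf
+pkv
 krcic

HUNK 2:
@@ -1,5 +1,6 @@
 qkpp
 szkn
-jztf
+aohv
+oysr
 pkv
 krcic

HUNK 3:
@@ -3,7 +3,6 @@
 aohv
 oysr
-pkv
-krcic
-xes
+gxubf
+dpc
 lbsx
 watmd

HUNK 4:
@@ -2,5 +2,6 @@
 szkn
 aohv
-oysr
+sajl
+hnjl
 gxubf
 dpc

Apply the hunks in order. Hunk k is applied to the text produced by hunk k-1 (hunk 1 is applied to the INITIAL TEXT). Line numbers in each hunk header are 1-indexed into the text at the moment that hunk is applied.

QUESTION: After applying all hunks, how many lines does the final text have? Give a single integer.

Hunk 1: at line 2 remove [ixhm,dkyc] add [jztf,pkv] -> 9 lines: qkpp szkn jztf pkv krcic xes lbsx watmd zdpnl
Hunk 2: at line 1 remove [jztf] add [aohv,oysr] -> 10 lines: qkpp szkn aohv oysr pkv krcic xes lbsx watmd zdpnl
Hunk 3: at line 3 remove [pkv,krcic,xes] add [gxubf,dpc] -> 9 lines: qkpp szkn aohv oysr gxubf dpc lbsx watmd zdpnl
Hunk 4: at line 2 remove [oysr] add [sajl,hnjl] -> 10 lines: qkpp szkn aohv sajl hnjl gxubf dpc lbsx watmd zdpnl
Final line count: 10

Answer: 10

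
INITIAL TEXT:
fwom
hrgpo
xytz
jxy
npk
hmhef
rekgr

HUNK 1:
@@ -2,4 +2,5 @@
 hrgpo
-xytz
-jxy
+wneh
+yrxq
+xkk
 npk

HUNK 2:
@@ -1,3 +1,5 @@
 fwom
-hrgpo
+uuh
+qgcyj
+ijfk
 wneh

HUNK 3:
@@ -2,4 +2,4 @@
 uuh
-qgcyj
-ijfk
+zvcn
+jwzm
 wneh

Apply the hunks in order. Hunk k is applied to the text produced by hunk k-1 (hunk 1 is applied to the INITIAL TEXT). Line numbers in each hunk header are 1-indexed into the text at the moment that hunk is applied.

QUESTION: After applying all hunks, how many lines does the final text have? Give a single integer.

Answer: 10

Derivation:
Hunk 1: at line 2 remove [xytz,jxy] add [wneh,yrxq,xkk] -> 8 lines: fwom hrgpo wneh yrxq xkk npk hmhef rekgr
Hunk 2: at line 1 remove [hrgpo] add [uuh,qgcyj,ijfk] -> 10 lines: fwom uuh qgcyj ijfk wneh yrxq xkk npk hmhef rekgr
Hunk 3: at line 2 remove [qgcyj,ijfk] add [zvcn,jwzm] -> 10 lines: fwom uuh zvcn jwzm wneh yrxq xkk npk hmhef rekgr
Final line count: 10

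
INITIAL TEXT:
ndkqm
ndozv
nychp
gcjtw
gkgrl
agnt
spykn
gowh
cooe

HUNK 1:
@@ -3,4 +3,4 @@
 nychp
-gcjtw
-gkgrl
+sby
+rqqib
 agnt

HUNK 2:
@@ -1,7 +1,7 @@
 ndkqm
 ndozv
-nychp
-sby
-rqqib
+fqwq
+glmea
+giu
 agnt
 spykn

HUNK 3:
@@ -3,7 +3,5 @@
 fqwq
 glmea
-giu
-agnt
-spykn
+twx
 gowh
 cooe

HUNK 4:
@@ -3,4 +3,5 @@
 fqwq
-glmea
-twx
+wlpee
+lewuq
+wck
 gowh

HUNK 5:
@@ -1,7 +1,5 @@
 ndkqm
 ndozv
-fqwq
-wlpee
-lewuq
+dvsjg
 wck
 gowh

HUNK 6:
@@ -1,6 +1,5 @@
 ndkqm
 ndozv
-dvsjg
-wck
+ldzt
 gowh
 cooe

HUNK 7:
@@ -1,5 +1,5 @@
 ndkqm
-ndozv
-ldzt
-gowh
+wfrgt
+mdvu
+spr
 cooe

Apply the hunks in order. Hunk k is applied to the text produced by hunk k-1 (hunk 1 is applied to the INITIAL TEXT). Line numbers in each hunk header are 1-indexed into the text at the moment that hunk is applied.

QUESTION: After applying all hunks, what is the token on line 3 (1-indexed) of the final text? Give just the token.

Hunk 1: at line 3 remove [gcjtw,gkgrl] add [sby,rqqib] -> 9 lines: ndkqm ndozv nychp sby rqqib agnt spykn gowh cooe
Hunk 2: at line 1 remove [nychp,sby,rqqib] add [fqwq,glmea,giu] -> 9 lines: ndkqm ndozv fqwq glmea giu agnt spykn gowh cooe
Hunk 3: at line 3 remove [giu,agnt,spykn] add [twx] -> 7 lines: ndkqm ndozv fqwq glmea twx gowh cooe
Hunk 4: at line 3 remove [glmea,twx] add [wlpee,lewuq,wck] -> 8 lines: ndkqm ndozv fqwq wlpee lewuq wck gowh cooe
Hunk 5: at line 1 remove [fqwq,wlpee,lewuq] add [dvsjg] -> 6 lines: ndkqm ndozv dvsjg wck gowh cooe
Hunk 6: at line 1 remove [dvsjg,wck] add [ldzt] -> 5 lines: ndkqm ndozv ldzt gowh cooe
Hunk 7: at line 1 remove [ndozv,ldzt,gowh] add [wfrgt,mdvu,spr] -> 5 lines: ndkqm wfrgt mdvu spr cooe
Final line 3: mdvu

Answer: mdvu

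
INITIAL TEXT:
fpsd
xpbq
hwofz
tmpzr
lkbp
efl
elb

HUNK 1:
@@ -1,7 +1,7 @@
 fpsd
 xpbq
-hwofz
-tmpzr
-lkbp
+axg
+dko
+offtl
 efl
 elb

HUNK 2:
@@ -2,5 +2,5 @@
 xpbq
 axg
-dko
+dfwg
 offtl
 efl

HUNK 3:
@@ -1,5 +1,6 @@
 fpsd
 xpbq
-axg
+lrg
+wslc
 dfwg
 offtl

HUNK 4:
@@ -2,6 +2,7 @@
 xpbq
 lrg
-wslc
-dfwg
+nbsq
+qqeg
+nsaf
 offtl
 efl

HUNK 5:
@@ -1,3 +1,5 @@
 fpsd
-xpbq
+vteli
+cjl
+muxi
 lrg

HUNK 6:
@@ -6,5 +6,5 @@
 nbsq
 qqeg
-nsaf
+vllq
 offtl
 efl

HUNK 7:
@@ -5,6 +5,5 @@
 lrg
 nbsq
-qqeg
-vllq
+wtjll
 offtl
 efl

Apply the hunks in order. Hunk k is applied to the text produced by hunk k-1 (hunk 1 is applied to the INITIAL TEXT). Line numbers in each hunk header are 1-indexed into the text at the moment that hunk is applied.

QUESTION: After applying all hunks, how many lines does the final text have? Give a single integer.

Answer: 10

Derivation:
Hunk 1: at line 1 remove [hwofz,tmpzr,lkbp] add [axg,dko,offtl] -> 7 lines: fpsd xpbq axg dko offtl efl elb
Hunk 2: at line 2 remove [dko] add [dfwg] -> 7 lines: fpsd xpbq axg dfwg offtl efl elb
Hunk 3: at line 1 remove [axg] add [lrg,wslc] -> 8 lines: fpsd xpbq lrg wslc dfwg offtl efl elb
Hunk 4: at line 2 remove [wslc,dfwg] add [nbsq,qqeg,nsaf] -> 9 lines: fpsd xpbq lrg nbsq qqeg nsaf offtl efl elb
Hunk 5: at line 1 remove [xpbq] add [vteli,cjl,muxi] -> 11 lines: fpsd vteli cjl muxi lrg nbsq qqeg nsaf offtl efl elb
Hunk 6: at line 6 remove [nsaf] add [vllq] -> 11 lines: fpsd vteli cjl muxi lrg nbsq qqeg vllq offtl efl elb
Hunk 7: at line 5 remove [qqeg,vllq] add [wtjll] -> 10 lines: fpsd vteli cjl muxi lrg nbsq wtjll offtl efl elb
Final line count: 10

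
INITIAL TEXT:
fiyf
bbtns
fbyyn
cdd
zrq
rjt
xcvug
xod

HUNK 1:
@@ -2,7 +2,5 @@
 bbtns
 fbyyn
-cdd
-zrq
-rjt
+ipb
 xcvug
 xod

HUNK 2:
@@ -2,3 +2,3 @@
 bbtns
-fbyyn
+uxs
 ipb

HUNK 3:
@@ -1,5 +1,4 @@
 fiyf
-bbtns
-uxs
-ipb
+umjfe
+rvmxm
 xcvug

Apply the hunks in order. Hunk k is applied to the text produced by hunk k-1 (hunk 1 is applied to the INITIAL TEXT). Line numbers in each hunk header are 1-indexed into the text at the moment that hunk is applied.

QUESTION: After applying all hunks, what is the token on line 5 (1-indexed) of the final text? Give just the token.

Hunk 1: at line 2 remove [cdd,zrq,rjt] add [ipb] -> 6 lines: fiyf bbtns fbyyn ipb xcvug xod
Hunk 2: at line 2 remove [fbyyn] add [uxs] -> 6 lines: fiyf bbtns uxs ipb xcvug xod
Hunk 3: at line 1 remove [bbtns,uxs,ipb] add [umjfe,rvmxm] -> 5 lines: fiyf umjfe rvmxm xcvug xod
Final line 5: xod

Answer: xod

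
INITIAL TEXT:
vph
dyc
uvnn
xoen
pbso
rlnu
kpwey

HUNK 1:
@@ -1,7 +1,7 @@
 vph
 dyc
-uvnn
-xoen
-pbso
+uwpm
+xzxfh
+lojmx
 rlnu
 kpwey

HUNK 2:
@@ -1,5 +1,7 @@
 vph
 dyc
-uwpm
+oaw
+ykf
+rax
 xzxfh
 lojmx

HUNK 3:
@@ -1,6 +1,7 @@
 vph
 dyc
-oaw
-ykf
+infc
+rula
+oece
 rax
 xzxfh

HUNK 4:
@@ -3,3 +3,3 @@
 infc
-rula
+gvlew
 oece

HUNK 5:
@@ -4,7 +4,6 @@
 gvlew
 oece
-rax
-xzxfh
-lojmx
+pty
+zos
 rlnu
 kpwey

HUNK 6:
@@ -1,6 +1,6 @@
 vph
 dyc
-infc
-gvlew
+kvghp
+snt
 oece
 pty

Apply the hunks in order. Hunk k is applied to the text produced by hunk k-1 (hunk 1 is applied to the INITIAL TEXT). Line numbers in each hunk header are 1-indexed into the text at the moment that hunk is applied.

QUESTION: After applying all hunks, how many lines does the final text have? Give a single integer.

Hunk 1: at line 1 remove [uvnn,xoen,pbso] add [uwpm,xzxfh,lojmx] -> 7 lines: vph dyc uwpm xzxfh lojmx rlnu kpwey
Hunk 2: at line 1 remove [uwpm] add [oaw,ykf,rax] -> 9 lines: vph dyc oaw ykf rax xzxfh lojmx rlnu kpwey
Hunk 3: at line 1 remove [oaw,ykf] add [infc,rula,oece] -> 10 lines: vph dyc infc rula oece rax xzxfh lojmx rlnu kpwey
Hunk 4: at line 3 remove [rula] add [gvlew] -> 10 lines: vph dyc infc gvlew oece rax xzxfh lojmx rlnu kpwey
Hunk 5: at line 4 remove [rax,xzxfh,lojmx] add [pty,zos] -> 9 lines: vph dyc infc gvlew oece pty zos rlnu kpwey
Hunk 6: at line 1 remove [infc,gvlew] add [kvghp,snt] -> 9 lines: vph dyc kvghp snt oece pty zos rlnu kpwey
Final line count: 9

Answer: 9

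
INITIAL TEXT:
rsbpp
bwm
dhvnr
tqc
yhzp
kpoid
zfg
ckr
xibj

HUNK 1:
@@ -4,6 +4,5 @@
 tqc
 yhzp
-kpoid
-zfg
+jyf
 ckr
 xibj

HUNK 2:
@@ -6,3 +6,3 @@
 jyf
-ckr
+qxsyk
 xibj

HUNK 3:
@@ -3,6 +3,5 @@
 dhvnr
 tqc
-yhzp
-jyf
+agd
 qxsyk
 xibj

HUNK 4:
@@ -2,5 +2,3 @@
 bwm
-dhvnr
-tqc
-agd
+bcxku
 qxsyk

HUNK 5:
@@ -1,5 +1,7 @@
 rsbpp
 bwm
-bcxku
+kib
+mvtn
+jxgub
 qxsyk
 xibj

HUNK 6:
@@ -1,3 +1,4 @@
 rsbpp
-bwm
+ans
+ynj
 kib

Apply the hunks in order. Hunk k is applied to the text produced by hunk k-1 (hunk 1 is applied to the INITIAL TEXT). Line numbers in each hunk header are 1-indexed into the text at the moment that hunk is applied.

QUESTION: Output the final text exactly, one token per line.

Hunk 1: at line 4 remove [kpoid,zfg] add [jyf] -> 8 lines: rsbpp bwm dhvnr tqc yhzp jyf ckr xibj
Hunk 2: at line 6 remove [ckr] add [qxsyk] -> 8 lines: rsbpp bwm dhvnr tqc yhzp jyf qxsyk xibj
Hunk 3: at line 3 remove [yhzp,jyf] add [agd] -> 7 lines: rsbpp bwm dhvnr tqc agd qxsyk xibj
Hunk 4: at line 2 remove [dhvnr,tqc,agd] add [bcxku] -> 5 lines: rsbpp bwm bcxku qxsyk xibj
Hunk 5: at line 1 remove [bcxku] add [kib,mvtn,jxgub] -> 7 lines: rsbpp bwm kib mvtn jxgub qxsyk xibj
Hunk 6: at line 1 remove [bwm] add [ans,ynj] -> 8 lines: rsbpp ans ynj kib mvtn jxgub qxsyk xibj

Answer: rsbpp
ans
ynj
kib
mvtn
jxgub
qxsyk
xibj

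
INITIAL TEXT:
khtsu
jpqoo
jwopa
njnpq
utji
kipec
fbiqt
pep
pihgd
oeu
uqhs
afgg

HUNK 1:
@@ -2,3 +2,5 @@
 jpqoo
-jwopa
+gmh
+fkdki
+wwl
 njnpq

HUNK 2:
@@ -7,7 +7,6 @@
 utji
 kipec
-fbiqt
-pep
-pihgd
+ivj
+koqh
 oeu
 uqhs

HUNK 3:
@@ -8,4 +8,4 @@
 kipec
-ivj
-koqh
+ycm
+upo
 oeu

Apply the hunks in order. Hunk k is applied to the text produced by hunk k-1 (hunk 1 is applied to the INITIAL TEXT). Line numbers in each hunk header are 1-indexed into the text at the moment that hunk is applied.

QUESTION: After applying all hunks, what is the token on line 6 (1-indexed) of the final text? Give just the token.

Answer: njnpq

Derivation:
Hunk 1: at line 2 remove [jwopa] add [gmh,fkdki,wwl] -> 14 lines: khtsu jpqoo gmh fkdki wwl njnpq utji kipec fbiqt pep pihgd oeu uqhs afgg
Hunk 2: at line 7 remove [fbiqt,pep,pihgd] add [ivj,koqh] -> 13 lines: khtsu jpqoo gmh fkdki wwl njnpq utji kipec ivj koqh oeu uqhs afgg
Hunk 3: at line 8 remove [ivj,koqh] add [ycm,upo] -> 13 lines: khtsu jpqoo gmh fkdki wwl njnpq utji kipec ycm upo oeu uqhs afgg
Final line 6: njnpq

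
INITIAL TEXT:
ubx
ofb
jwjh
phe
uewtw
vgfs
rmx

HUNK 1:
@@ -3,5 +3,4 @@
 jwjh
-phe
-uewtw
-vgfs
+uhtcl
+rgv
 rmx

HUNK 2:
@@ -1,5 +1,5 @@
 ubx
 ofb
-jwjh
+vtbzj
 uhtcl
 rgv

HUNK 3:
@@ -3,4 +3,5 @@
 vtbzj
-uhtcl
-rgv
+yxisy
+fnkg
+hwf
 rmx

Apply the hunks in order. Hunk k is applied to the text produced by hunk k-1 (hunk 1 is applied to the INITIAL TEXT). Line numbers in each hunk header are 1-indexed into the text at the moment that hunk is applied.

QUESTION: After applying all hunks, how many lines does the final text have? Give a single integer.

Hunk 1: at line 3 remove [phe,uewtw,vgfs] add [uhtcl,rgv] -> 6 lines: ubx ofb jwjh uhtcl rgv rmx
Hunk 2: at line 1 remove [jwjh] add [vtbzj] -> 6 lines: ubx ofb vtbzj uhtcl rgv rmx
Hunk 3: at line 3 remove [uhtcl,rgv] add [yxisy,fnkg,hwf] -> 7 lines: ubx ofb vtbzj yxisy fnkg hwf rmx
Final line count: 7

Answer: 7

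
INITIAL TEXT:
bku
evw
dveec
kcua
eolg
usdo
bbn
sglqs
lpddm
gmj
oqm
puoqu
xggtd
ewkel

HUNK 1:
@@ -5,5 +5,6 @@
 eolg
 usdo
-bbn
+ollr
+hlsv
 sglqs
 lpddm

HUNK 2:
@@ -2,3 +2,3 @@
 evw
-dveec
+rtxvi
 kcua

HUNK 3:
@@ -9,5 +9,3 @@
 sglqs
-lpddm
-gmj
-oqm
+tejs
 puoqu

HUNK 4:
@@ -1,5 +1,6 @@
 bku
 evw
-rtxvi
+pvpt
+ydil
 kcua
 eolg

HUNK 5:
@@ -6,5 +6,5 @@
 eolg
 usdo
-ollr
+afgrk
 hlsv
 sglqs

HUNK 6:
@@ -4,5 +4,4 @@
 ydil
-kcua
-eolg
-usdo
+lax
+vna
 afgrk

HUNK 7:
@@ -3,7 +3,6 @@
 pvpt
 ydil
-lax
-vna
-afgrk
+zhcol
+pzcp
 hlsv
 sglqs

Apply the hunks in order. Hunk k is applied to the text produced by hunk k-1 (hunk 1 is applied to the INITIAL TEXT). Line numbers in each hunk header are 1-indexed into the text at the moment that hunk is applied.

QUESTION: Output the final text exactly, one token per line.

Answer: bku
evw
pvpt
ydil
zhcol
pzcp
hlsv
sglqs
tejs
puoqu
xggtd
ewkel

Derivation:
Hunk 1: at line 5 remove [bbn] add [ollr,hlsv] -> 15 lines: bku evw dveec kcua eolg usdo ollr hlsv sglqs lpddm gmj oqm puoqu xggtd ewkel
Hunk 2: at line 2 remove [dveec] add [rtxvi] -> 15 lines: bku evw rtxvi kcua eolg usdo ollr hlsv sglqs lpddm gmj oqm puoqu xggtd ewkel
Hunk 3: at line 9 remove [lpddm,gmj,oqm] add [tejs] -> 13 lines: bku evw rtxvi kcua eolg usdo ollr hlsv sglqs tejs puoqu xggtd ewkel
Hunk 4: at line 1 remove [rtxvi] add [pvpt,ydil] -> 14 lines: bku evw pvpt ydil kcua eolg usdo ollr hlsv sglqs tejs puoqu xggtd ewkel
Hunk 5: at line 6 remove [ollr] add [afgrk] -> 14 lines: bku evw pvpt ydil kcua eolg usdo afgrk hlsv sglqs tejs puoqu xggtd ewkel
Hunk 6: at line 4 remove [kcua,eolg,usdo] add [lax,vna] -> 13 lines: bku evw pvpt ydil lax vna afgrk hlsv sglqs tejs puoqu xggtd ewkel
Hunk 7: at line 3 remove [lax,vna,afgrk] add [zhcol,pzcp] -> 12 lines: bku evw pvpt ydil zhcol pzcp hlsv sglqs tejs puoqu xggtd ewkel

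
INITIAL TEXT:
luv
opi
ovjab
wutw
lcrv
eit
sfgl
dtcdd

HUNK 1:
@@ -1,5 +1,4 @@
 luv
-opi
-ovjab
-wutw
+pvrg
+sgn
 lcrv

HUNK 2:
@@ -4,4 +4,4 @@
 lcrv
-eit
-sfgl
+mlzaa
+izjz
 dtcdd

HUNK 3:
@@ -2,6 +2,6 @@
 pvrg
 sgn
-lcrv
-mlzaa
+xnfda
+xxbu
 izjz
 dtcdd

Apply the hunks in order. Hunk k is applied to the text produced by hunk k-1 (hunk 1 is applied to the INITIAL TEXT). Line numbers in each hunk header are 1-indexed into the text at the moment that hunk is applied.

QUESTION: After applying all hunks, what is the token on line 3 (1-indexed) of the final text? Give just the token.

Hunk 1: at line 1 remove [opi,ovjab,wutw] add [pvrg,sgn] -> 7 lines: luv pvrg sgn lcrv eit sfgl dtcdd
Hunk 2: at line 4 remove [eit,sfgl] add [mlzaa,izjz] -> 7 lines: luv pvrg sgn lcrv mlzaa izjz dtcdd
Hunk 3: at line 2 remove [lcrv,mlzaa] add [xnfda,xxbu] -> 7 lines: luv pvrg sgn xnfda xxbu izjz dtcdd
Final line 3: sgn

Answer: sgn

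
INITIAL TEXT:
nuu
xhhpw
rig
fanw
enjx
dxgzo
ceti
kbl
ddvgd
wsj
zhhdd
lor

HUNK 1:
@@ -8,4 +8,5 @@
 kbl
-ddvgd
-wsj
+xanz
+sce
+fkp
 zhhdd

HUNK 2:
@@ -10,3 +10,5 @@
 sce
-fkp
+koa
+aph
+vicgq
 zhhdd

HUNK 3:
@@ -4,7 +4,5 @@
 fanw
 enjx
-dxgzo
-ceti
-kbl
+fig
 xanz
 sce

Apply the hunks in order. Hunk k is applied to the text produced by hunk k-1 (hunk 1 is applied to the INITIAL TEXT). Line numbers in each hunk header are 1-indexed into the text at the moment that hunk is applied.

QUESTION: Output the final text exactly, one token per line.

Answer: nuu
xhhpw
rig
fanw
enjx
fig
xanz
sce
koa
aph
vicgq
zhhdd
lor

Derivation:
Hunk 1: at line 8 remove [ddvgd,wsj] add [xanz,sce,fkp] -> 13 lines: nuu xhhpw rig fanw enjx dxgzo ceti kbl xanz sce fkp zhhdd lor
Hunk 2: at line 10 remove [fkp] add [koa,aph,vicgq] -> 15 lines: nuu xhhpw rig fanw enjx dxgzo ceti kbl xanz sce koa aph vicgq zhhdd lor
Hunk 3: at line 4 remove [dxgzo,ceti,kbl] add [fig] -> 13 lines: nuu xhhpw rig fanw enjx fig xanz sce koa aph vicgq zhhdd lor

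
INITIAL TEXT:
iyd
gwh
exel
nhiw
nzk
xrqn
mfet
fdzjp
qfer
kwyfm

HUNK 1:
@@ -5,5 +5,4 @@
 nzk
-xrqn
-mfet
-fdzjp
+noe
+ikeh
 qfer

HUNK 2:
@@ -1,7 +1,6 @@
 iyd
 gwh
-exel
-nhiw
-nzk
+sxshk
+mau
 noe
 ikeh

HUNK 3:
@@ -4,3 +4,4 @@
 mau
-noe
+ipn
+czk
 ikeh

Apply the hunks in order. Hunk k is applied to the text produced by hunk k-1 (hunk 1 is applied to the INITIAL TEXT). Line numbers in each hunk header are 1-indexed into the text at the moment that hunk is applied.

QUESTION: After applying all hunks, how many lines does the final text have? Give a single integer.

Answer: 9

Derivation:
Hunk 1: at line 5 remove [xrqn,mfet,fdzjp] add [noe,ikeh] -> 9 lines: iyd gwh exel nhiw nzk noe ikeh qfer kwyfm
Hunk 2: at line 1 remove [exel,nhiw,nzk] add [sxshk,mau] -> 8 lines: iyd gwh sxshk mau noe ikeh qfer kwyfm
Hunk 3: at line 4 remove [noe] add [ipn,czk] -> 9 lines: iyd gwh sxshk mau ipn czk ikeh qfer kwyfm
Final line count: 9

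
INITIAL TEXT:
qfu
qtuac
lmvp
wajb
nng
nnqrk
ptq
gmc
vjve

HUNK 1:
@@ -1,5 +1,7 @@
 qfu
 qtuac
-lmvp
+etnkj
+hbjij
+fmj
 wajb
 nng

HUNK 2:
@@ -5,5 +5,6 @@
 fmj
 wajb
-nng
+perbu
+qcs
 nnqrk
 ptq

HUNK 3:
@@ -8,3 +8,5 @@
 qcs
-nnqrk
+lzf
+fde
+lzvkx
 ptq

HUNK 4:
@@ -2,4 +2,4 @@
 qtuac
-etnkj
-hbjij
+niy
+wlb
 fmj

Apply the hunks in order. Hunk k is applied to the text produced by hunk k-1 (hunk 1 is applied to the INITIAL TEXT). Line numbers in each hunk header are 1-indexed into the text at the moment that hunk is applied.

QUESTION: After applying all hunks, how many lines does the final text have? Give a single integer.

Hunk 1: at line 1 remove [lmvp] add [etnkj,hbjij,fmj] -> 11 lines: qfu qtuac etnkj hbjij fmj wajb nng nnqrk ptq gmc vjve
Hunk 2: at line 5 remove [nng] add [perbu,qcs] -> 12 lines: qfu qtuac etnkj hbjij fmj wajb perbu qcs nnqrk ptq gmc vjve
Hunk 3: at line 8 remove [nnqrk] add [lzf,fde,lzvkx] -> 14 lines: qfu qtuac etnkj hbjij fmj wajb perbu qcs lzf fde lzvkx ptq gmc vjve
Hunk 4: at line 2 remove [etnkj,hbjij] add [niy,wlb] -> 14 lines: qfu qtuac niy wlb fmj wajb perbu qcs lzf fde lzvkx ptq gmc vjve
Final line count: 14

Answer: 14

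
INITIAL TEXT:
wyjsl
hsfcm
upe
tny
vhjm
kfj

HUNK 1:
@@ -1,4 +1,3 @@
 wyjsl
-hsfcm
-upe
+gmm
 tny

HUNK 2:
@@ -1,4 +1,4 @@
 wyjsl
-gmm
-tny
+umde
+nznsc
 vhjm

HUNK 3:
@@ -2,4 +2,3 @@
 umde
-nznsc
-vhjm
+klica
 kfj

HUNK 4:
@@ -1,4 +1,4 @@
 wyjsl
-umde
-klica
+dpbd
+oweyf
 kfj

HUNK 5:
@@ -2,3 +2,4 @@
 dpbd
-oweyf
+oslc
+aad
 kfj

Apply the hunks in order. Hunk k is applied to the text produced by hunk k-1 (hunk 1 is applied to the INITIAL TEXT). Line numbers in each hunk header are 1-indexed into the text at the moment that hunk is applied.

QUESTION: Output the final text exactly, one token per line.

Hunk 1: at line 1 remove [hsfcm,upe] add [gmm] -> 5 lines: wyjsl gmm tny vhjm kfj
Hunk 2: at line 1 remove [gmm,tny] add [umde,nznsc] -> 5 lines: wyjsl umde nznsc vhjm kfj
Hunk 3: at line 2 remove [nznsc,vhjm] add [klica] -> 4 lines: wyjsl umde klica kfj
Hunk 4: at line 1 remove [umde,klica] add [dpbd,oweyf] -> 4 lines: wyjsl dpbd oweyf kfj
Hunk 5: at line 2 remove [oweyf] add [oslc,aad] -> 5 lines: wyjsl dpbd oslc aad kfj

Answer: wyjsl
dpbd
oslc
aad
kfj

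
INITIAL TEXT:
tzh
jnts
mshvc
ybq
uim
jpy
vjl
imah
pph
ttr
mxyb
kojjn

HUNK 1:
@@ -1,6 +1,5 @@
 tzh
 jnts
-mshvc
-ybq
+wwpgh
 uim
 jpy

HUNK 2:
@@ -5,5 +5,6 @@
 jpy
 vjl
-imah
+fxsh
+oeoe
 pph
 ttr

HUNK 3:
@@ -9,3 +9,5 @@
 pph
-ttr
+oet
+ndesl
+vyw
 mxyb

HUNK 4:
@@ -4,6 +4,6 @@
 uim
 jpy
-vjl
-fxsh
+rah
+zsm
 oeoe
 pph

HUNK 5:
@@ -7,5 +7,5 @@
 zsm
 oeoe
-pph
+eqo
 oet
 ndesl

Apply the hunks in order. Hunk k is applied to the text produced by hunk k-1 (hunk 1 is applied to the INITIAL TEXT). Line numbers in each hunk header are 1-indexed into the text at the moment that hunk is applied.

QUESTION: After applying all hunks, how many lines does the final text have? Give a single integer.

Answer: 14

Derivation:
Hunk 1: at line 1 remove [mshvc,ybq] add [wwpgh] -> 11 lines: tzh jnts wwpgh uim jpy vjl imah pph ttr mxyb kojjn
Hunk 2: at line 5 remove [imah] add [fxsh,oeoe] -> 12 lines: tzh jnts wwpgh uim jpy vjl fxsh oeoe pph ttr mxyb kojjn
Hunk 3: at line 9 remove [ttr] add [oet,ndesl,vyw] -> 14 lines: tzh jnts wwpgh uim jpy vjl fxsh oeoe pph oet ndesl vyw mxyb kojjn
Hunk 4: at line 4 remove [vjl,fxsh] add [rah,zsm] -> 14 lines: tzh jnts wwpgh uim jpy rah zsm oeoe pph oet ndesl vyw mxyb kojjn
Hunk 5: at line 7 remove [pph] add [eqo] -> 14 lines: tzh jnts wwpgh uim jpy rah zsm oeoe eqo oet ndesl vyw mxyb kojjn
Final line count: 14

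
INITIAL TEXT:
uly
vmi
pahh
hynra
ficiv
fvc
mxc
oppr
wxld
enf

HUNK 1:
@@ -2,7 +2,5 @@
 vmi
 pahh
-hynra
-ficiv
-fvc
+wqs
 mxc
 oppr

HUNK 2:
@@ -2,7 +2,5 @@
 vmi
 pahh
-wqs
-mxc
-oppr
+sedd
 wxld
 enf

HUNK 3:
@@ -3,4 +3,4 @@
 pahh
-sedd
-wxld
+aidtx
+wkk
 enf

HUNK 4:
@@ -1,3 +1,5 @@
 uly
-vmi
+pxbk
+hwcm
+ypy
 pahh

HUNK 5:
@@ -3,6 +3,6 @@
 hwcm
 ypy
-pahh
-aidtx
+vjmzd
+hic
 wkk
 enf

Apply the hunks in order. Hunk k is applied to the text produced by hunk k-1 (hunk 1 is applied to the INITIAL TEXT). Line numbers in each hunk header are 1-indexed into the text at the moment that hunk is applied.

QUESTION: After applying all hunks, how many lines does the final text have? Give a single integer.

Answer: 8

Derivation:
Hunk 1: at line 2 remove [hynra,ficiv,fvc] add [wqs] -> 8 lines: uly vmi pahh wqs mxc oppr wxld enf
Hunk 2: at line 2 remove [wqs,mxc,oppr] add [sedd] -> 6 lines: uly vmi pahh sedd wxld enf
Hunk 3: at line 3 remove [sedd,wxld] add [aidtx,wkk] -> 6 lines: uly vmi pahh aidtx wkk enf
Hunk 4: at line 1 remove [vmi] add [pxbk,hwcm,ypy] -> 8 lines: uly pxbk hwcm ypy pahh aidtx wkk enf
Hunk 5: at line 3 remove [pahh,aidtx] add [vjmzd,hic] -> 8 lines: uly pxbk hwcm ypy vjmzd hic wkk enf
Final line count: 8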